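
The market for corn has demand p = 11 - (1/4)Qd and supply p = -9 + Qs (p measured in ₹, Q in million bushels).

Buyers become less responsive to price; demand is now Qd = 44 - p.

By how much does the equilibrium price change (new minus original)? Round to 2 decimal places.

Solve the original market: 44 - 4p = p + 9, hence p = 7 and Q = 16.
The new curves are Qd = 44 - p (demand) and Qs = p + 9 (supply).
Clearing the new market: 44 - p = p + 9, so p = 17.5 and Q = 26.5.
Δp = 17.5 − 7 = +10.50.

+10.50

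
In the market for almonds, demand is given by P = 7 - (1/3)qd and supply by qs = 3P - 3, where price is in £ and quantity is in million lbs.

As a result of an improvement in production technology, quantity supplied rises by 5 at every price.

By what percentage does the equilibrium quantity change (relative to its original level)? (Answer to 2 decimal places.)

+27.78

Solve the original market: 21 - 3P = 3P - 3, hence P = 4 and q = 9.
After the shift, demand is qd = 21 - 3P and supply is qs = 3P + 2.
New equilibrium: 21 - 3P = 3P + 2 ⇒ 19 = 6P ⇒ P = 19/6 ≈ 3.1667, q = 11.5.
%Δq = (11.5 − 9) / 9 × 100 = +27.78%.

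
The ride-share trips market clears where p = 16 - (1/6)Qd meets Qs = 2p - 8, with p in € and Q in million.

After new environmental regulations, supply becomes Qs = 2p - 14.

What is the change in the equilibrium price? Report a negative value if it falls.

+0.75

Original equilibrium: 96 - 6p = 2p - 8 gives 104 = 8p, so p = 13 and Q = 18.
After the shift, demand is Qd = 96 - 6p and supply is Qs = 2p - 14.
New equilibrium: 96 - 6p = 2p - 14 ⇒ 110 = 8p ⇒ p = 13.75, Q = 13.5.
Δp = 13.75 − 13 = +0.75.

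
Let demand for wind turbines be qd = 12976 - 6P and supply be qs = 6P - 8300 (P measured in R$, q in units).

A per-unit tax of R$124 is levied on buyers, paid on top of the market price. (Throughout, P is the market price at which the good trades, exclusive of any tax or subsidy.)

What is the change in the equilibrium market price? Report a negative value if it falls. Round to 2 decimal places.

-62.00

Initially, 12976 - 6P = 6P - 8300, so 21276 = 12P and P = 1773, q = 2338.
Since buyers pay the price plus the tax, the effective demand curve becomes qd = 12232 - 6P.
New equilibrium: 12232 - 6P = 6P - 8300 ⇒ 20532 = 12P ⇒ P = 1711, q = 1966.
ΔP = 1711 − 1773 = -62.00.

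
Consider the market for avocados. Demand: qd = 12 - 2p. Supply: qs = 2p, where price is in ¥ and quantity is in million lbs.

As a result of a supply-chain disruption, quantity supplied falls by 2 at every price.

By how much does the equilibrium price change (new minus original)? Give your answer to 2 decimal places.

Before the shock: 12 - 2p = 2p ⇒ 12 = 4p ⇒ p = 3, q = 6.
The new curves are qd = 12 - 2p (demand) and qs = 2p - 2 (supply).
Clearing the new market: 12 - 2p = 2p - 2, so p = 3.5 and q = 5.
Δp = 3.5 − 3 = +0.50.

+0.50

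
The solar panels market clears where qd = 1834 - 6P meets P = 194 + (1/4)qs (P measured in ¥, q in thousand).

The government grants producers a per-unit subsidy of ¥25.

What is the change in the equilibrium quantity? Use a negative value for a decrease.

Solve the original market: 1834 - 6P = 4P - 776, hence P = 261 and q = 268.
Since sellers receive the price plus the subsidy, the effective supply curve becomes qs = 4P - 676.
New equilibrium: 1834 - 6P = 4P - 676 ⇒ 2510 = 10P ⇒ P = 251, q = 328.
Δq = 328 − 268 = +60.

+60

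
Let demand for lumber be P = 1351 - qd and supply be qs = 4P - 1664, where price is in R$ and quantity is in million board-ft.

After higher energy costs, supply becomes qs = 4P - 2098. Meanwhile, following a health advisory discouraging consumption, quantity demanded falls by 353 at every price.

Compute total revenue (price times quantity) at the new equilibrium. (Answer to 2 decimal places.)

234552.96

Initially, 1351 - P = 4P - 1664, so 3015 = 5P and P = 603, q = 748.
The new curves are qd = 998 - P (demand) and qs = 4P - 2098 (supply).
Equate the new curves: 998 - P = 4P - 2098, giving 3096 = 5P, P = 619.2, q = 378.8.
New expenditure = 619.2 × 378.8 = 234552.96.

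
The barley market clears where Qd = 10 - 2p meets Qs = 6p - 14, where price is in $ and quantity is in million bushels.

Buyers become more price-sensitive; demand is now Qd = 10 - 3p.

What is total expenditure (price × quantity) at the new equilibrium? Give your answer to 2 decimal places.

5.33

Initially, 10 - 2p = 6p - 14, so 24 = 8p and p = 3, Q = 4.
The shock moves the curves to Qd = 10 - 3p and Qs = 6p - 14.
Clearing the new market: 10 - 3p = 6p - 14, so p = 8/3 ≈ 2.6667 and Q = 2.
New expenditure = 2.6667 × 2 = 5.33.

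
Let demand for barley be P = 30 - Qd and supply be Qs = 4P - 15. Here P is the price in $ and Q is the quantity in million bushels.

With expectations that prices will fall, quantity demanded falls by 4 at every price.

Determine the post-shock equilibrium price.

Original equilibrium: 30 - P = 4P - 15 gives 45 = 5P, so P = 9 and Q = 21.
With the change applied: demand Qd = 26 - P, supply Qs = 4P - 15.
Clearing the new market: 26 - P = 4P - 15, so P = 8.2 and Q = 17.8.

8.2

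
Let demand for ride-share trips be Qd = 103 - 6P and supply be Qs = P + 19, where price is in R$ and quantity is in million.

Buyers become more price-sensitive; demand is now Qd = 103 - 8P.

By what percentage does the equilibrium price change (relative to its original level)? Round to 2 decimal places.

-22.22

Solve the original market: 103 - 6P = P + 19, hence P = 12 and Q = 31.
With the change applied: demand Qd = 103 - 8P, supply Qs = P + 19.
Clearing the new market: 103 - 8P = P + 19, so P = 28/3 ≈ 9.3333 and Q = 85/3 ≈ 28.3333.
%ΔP = (9.3333 − 12) / 12 × 100 = -22.22%.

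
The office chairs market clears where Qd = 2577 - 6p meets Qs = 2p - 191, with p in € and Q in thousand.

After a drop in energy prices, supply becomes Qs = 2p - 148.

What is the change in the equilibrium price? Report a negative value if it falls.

Solve the original market: 2577 - 6p = 2p - 191, hence p = 346 and Q = 501.
With the change applied: demand Qd = 2577 - 6p, supply Qs = 2p - 148.
Equate the new curves: 2577 - 6p = 2p - 148, giving 2725 = 8p, p = 340.625, Q = 533.25.
Δp = 340.625 − 346 = -5.375.

-5.375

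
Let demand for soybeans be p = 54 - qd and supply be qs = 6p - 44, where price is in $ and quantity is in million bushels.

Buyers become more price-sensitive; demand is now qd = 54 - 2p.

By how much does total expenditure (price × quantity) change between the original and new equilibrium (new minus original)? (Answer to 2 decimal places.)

-198.63

Initially, 54 - p = 6p - 44, so 98 = 7p and p = 14, q = 40.
With the change applied: demand qd = 54 - 2p, supply qs = 6p - 44.
New equilibrium: 54 - 2p = 6p - 44 ⇒ 98 = 8p ⇒ p = 12.25, q = 29.5.
Expenditure moves from 14×40 = 560 to 12.25×29.5 = 361.375; change = -198.63.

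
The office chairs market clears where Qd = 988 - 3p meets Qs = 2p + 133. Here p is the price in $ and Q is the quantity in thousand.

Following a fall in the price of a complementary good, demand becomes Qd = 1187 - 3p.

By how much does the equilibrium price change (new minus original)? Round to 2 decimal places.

Original equilibrium: 988 - 3p = 2p + 133 gives 855 = 5p, so p = 171 and Q = 475.
With the change applied: demand Qd = 1187 - 3p, supply Qs = 2p + 133.
New equilibrium: 1187 - 3p = 2p + 133 ⇒ 1054 = 5p ⇒ p = 210.8, Q = 554.6.
Δp = 210.8 − 171 = +39.80.

+39.80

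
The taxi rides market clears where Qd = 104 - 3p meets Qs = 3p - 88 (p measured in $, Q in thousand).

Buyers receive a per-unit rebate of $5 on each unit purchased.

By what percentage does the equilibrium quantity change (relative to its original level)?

+93.75

Before the shock: 104 - 3p = 3p - 88 ⇒ 192 = 6p ⇒ p = 32, Q = 8.
Since buyers' out-of-pocket price is the market price minus the rebate, the effective demand curve becomes Qd = 119 - 3p.
Clearing the new market: 119 - 3p = 3p - 88, so p = 34.5 and Q = 15.5.
%ΔQ = (15.5 − 8) / 8 × 100 = +93.75%.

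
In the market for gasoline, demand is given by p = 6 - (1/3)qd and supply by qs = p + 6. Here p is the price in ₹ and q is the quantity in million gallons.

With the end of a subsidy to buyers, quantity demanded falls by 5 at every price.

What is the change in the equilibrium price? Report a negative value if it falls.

Original equilibrium: 18 - 3p = p + 6 gives 12 = 4p, so p = 3 and q = 9.
With the change applied: demand qd = 13 - 3p, supply qs = p + 6.
Equate the new curves: 13 - 3p = p + 6, giving 7 = 4p, p = 1.75, q = 7.75.
Δp = 1.75 − 3 = -1.25.

-1.25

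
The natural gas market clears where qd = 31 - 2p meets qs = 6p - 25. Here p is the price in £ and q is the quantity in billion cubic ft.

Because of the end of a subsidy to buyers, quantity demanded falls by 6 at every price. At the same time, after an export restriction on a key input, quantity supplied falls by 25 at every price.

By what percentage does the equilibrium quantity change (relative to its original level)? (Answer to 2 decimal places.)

-63.24

Original equilibrium: 31 - 2p = 6p - 25 gives 56 = 8p, so p = 7 and q = 17.
The shock moves the curves to qd = 25 - 2p and qs = 6p - 50.
Equate the new curves: 25 - 2p = 6p - 50, giving 75 = 8p, p = 9.375, q = 6.25.
%Δq = (6.25 − 17) / 17 × 100 = -63.24%.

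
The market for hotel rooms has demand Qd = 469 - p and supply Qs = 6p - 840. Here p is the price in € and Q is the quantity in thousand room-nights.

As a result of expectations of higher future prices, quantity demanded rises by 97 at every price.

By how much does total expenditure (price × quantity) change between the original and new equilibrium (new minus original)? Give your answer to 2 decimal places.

Before the shock: 469 - p = 6p - 840 ⇒ 1309 = 7p ⇒ p = 187, Q = 282.
After the shift, demand is Qd = 566 - p and supply is Qs = 6p - 840.
Setting them equal: 566 - p = 6p - 840 → 1406 = 7p, so p = 1406/7 ≈ 200.8571 and Q = 2556/7 ≈ 365.1429.
Expenditure moves from 187×282 = 52734 to 200.8571×365.1429 = 73341.5510; change = +20607.55.

+20607.55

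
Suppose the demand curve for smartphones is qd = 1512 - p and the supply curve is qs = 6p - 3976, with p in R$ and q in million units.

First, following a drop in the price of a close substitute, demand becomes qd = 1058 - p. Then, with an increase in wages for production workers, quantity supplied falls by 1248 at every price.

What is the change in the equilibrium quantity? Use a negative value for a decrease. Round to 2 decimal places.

-567.43

Original equilibrium: 1512 - p = 6p - 3976 gives 5488 = 7p, so p = 784 and q = 728.
After the shift, demand is qd = 1058 - p and supply is qs = 6p - 5224.
Equate the new curves: 1058 - p = 6p - 5224, giving 6282 = 7p, p = 6282/7 ≈ 897.4286, q = 1124/7 ≈ 160.5714.
Δq = 160.5714 − 728 = -567.43.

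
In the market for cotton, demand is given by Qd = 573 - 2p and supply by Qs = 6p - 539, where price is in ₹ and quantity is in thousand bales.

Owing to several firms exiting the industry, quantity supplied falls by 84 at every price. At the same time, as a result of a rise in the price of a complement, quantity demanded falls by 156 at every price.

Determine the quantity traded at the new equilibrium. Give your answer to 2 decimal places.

157.00

Original equilibrium: 573 - 2p = 6p - 539 gives 1112 = 8p, so p = 139 and Q = 295.
The new curves are Qd = 417 - 2p (demand) and Qs = 6p - 623 (supply).
Clearing the new market: 417 - 2p = 6p - 623, so p = 130 and Q = 157.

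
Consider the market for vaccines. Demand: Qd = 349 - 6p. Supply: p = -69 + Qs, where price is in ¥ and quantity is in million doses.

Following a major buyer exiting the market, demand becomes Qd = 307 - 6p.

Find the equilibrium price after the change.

Before the shock: 349 - 6p = p + 69 ⇒ 280 = 7p ⇒ p = 40, Q = 109.
After the shift, demand is Qd = 307 - 6p and supply is Qs = p + 69.
Clearing the new market: 307 - 6p = p + 69, so p = 34 and Q = 103.

34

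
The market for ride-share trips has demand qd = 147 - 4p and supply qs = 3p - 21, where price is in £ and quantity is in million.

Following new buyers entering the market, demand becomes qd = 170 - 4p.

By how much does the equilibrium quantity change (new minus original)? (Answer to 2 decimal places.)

+9.86

Original equilibrium: 147 - 4p = 3p - 21 gives 168 = 7p, so p = 24 and q = 51.
The shock moves the curves to qd = 170 - 4p and qs = 3p - 21.
Setting them equal: 170 - 4p = 3p - 21 → 191 = 7p, so p = 191/7 ≈ 27.2857 and q = 426/7 ≈ 60.8571.
Δq = 60.8571 − 51 = +9.86.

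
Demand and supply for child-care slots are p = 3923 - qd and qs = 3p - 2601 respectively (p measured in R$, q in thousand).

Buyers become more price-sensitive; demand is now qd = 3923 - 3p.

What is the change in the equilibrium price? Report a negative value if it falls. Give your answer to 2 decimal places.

-543.67

Solve the original market: 3923 - p = 3p - 2601, hence p = 1631 and q = 2292.
With the change applied: demand qd = 3923 - 3p, supply qs = 3p - 2601.
New equilibrium: 3923 - 3p = 3p - 2601 ⇒ 6524 = 6p ⇒ p = 3262/3 ≈ 1087.3333, q = 661.
Δp = 1087.3333 − 1631 = -543.67.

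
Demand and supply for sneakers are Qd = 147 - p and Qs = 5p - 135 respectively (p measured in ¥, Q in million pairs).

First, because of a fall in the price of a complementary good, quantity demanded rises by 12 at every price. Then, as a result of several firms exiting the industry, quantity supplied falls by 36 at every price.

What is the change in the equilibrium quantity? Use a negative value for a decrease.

+4

Solve the original market: 147 - p = 5p - 135, hence p = 47 and Q = 100.
The shock moves the curves to Qd = 159 - p and Qs = 5p - 171.
Equate the new curves: 159 - p = 5p - 171, giving 330 = 6p, p = 55, Q = 104.
ΔQ = 104 − 100 = +4.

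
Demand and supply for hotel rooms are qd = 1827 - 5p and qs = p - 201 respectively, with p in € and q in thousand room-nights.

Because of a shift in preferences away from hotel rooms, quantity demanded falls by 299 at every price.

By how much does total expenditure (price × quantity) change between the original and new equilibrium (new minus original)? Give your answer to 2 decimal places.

Initially, 1827 - 5p = p - 201, so 2028 = 6p and p = 338, q = 137.
With the change applied: demand qd = 1528 - 5p, supply qs = p - 201.
New equilibrium: 1528 - 5p = p - 201 ⇒ 1729 = 6p ⇒ p = 1729/6 ≈ 288.1667, q = 523/6 ≈ 87.1667.
Expenditure moves from 338×137 = 46306 to 288.1667×87.1667 = 25118.5278; change = -21187.47.

-21187.47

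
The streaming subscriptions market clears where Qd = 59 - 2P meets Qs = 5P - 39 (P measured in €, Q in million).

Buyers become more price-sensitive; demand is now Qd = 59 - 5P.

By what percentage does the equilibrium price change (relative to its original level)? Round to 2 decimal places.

-30.00

Before the shock: 59 - 2P = 5P - 39 ⇒ 98 = 7P ⇒ P = 14, Q = 31.
The shock moves the curves to Qd = 59 - 5P and Qs = 5P - 39.
Setting them equal: 59 - 5P = 5P - 39 → 98 = 10P, so P = 9.8 and Q = 10.
%ΔP = (9.8 − 14) / 14 × 100 = -30.00%.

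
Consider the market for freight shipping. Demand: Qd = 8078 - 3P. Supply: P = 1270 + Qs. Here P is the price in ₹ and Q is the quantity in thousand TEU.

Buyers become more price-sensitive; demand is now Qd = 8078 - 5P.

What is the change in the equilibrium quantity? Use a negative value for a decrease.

-779

Solve the original market: 8078 - 3P = P - 1270, hence P = 2337 and Q = 1067.
After the shift, demand is Qd = 8078 - 5P and supply is Qs = P - 1270.
Setting them equal: 8078 - 5P = P - 1270 → 9348 = 6P, so P = 1558 and Q = 288.
ΔQ = 288 − 1067 = -779.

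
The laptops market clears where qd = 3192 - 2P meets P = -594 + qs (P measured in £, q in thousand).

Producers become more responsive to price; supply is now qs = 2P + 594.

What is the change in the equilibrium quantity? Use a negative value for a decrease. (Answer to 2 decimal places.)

+433.00

Solve the original market: 3192 - 2P = P + 594, hence P = 866 and q = 1460.
After the shift, demand is qd = 3192 - 2P and supply is qs = 2P + 594.
New equilibrium: 3192 - 2P = 2P + 594 ⇒ 2598 = 4P ⇒ P = 649.5, q = 1893.
Δq = 1893 − 1460 = +433.00.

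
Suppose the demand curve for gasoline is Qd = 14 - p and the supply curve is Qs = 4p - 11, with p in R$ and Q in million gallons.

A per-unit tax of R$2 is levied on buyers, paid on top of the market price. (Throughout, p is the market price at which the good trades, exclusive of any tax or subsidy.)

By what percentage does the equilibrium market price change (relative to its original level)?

Before the shock: 14 - p = 4p - 11 ⇒ 25 = 5p ⇒ p = 5, Q = 9.
Since buyers pay the price plus the tax, the effective demand curve becomes Qd = 12 - p.
Equate the new curves: 12 - p = 4p - 11, giving 23 = 5p, p = 4.6, Q = 7.4.
%Δp = (4.6 − 5) / 5 × 100 = -8%.

-8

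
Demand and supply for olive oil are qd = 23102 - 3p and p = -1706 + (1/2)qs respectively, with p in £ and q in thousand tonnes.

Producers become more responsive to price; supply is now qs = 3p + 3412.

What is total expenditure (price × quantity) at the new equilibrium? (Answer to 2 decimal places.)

43505055.00

Solve the original market: 23102 - 3p = 2p + 3412, hence p = 3938 and q = 11288.
After the shift, demand is qd = 23102 - 3p and supply is qs = 3p + 3412.
New equilibrium: 23102 - 3p = 3p + 3412 ⇒ 19690 = 6p ⇒ p = 9845/3 ≈ 3281.6667, q = 13257.
New expenditure = 3281.6667 × 13257 = 43505055.00.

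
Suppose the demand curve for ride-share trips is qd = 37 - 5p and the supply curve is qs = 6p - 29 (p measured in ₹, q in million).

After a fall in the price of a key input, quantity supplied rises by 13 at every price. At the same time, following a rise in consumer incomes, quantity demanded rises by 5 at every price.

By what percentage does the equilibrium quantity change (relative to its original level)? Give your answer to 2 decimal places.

+123.38

Original equilibrium: 37 - 5p = 6p - 29 gives 66 = 11p, so p = 6 and q = 7.
The new curves are qd = 42 - 5p (demand) and qs = 6p - 16 (supply).
Setting them equal: 42 - 5p = 6p - 16 → 58 = 11p, so p = 58/11 ≈ 5.2727 and q = 172/11 ≈ 15.6364.
%Δq = (15.6364 − 7) / 7 × 100 = +123.38%.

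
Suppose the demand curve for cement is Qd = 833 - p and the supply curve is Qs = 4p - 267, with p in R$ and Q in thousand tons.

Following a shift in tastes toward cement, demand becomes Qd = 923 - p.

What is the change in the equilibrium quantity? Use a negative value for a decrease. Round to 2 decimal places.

Before the shock: 833 - p = 4p - 267 ⇒ 1100 = 5p ⇒ p = 220, Q = 613.
After the shift, demand is Qd = 923 - p and supply is Qs = 4p - 267.
Clearing the new market: 923 - p = 4p - 267, so p = 238 and Q = 685.
ΔQ = 685 − 613 = +72.00.

+72.00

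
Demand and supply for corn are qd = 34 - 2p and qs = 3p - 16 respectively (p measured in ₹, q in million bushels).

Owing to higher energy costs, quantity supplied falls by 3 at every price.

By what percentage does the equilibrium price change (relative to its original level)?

+6

Solve the original market: 34 - 2p = 3p - 16, hence p = 10 and q = 14.
The new curves are qd = 34 - 2p (demand) and qs = 3p - 19 (supply).
Clearing the new market: 34 - 2p = 3p - 19, so p = 10.6 and q = 12.8.
%Δp = (10.6 − 10) / 10 × 100 = +6%.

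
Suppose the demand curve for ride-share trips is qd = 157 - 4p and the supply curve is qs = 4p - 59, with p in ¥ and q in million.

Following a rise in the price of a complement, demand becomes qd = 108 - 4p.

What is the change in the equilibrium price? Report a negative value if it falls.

Original equilibrium: 157 - 4p = 4p - 59 gives 216 = 8p, so p = 27 and q = 49.
With the change applied: demand qd = 108 - 4p, supply qs = 4p - 59.
Equate the new curves: 108 - 4p = 4p - 59, giving 167 = 8p, p = 20.875, q = 24.5.
Δp = 20.875 − 27 = -6.125.

-6.125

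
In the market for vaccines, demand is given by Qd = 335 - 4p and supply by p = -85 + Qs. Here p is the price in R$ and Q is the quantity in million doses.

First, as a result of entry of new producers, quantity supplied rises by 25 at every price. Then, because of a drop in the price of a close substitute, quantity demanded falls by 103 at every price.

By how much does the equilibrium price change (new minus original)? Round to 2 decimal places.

Initially, 335 - 4p = p + 85, so 250 = 5p and p = 50, Q = 135.
After the shift, demand is Qd = 232 - 4p and supply is Qs = p + 110.
Clearing the new market: 232 - 4p = p + 110, so p = 24.4 and Q = 134.4.
Δp = 24.4 − 50 = -25.60.

-25.60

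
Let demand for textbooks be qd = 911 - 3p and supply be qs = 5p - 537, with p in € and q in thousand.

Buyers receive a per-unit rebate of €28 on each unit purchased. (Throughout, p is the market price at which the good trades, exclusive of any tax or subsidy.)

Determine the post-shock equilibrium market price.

191.5

Original equilibrium: 911 - 3p = 5p - 537 gives 1448 = 8p, so p = 181 and q = 368.
Since buyers' out-of-pocket price is the market price minus the rebate, the effective demand curve becomes qd = 995 - 3p.
Clearing the new market: 995 - 3p = 5p - 537, so p = 191.5 and q = 420.5.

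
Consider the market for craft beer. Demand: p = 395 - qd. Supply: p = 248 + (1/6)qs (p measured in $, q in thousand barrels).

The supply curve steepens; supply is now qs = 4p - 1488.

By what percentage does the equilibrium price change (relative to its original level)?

+40

Before the shock: 395 - p = 6p - 1488 ⇒ 1883 = 7p ⇒ p = 269, q = 126.
After the shift, demand is qd = 395 - p and supply is qs = 4p - 1488.
Clearing the new market: 395 - p = 4p - 1488, so p = 376.6 and q = 18.4.
%Δp = (376.6 − 269) / 269 × 100 = +40%.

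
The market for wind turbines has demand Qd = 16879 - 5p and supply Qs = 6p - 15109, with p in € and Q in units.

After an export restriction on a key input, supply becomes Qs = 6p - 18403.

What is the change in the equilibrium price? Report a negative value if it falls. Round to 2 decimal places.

Solve the original market: 16879 - 5p = 6p - 15109, hence p = 2908 and Q = 2339.
With the change applied: demand Qd = 16879 - 5p, supply Qs = 6p - 18403.
Setting them equal: 16879 - 5p = 6p - 18403 → 35282 = 11p, so p = 35282/11 ≈ 3207.4545 and Q = 9259/11 ≈ 841.7273.
Δp = 3207.4545 − 2908 = +299.45.

+299.45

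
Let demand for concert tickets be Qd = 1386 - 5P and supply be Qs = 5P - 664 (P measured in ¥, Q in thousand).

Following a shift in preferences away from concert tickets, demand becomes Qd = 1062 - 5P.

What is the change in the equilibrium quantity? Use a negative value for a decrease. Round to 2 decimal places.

-162.00

Initially, 1386 - 5P = 5P - 664, so 2050 = 10P and P = 205, Q = 361.
The new curves are Qd = 1062 - 5P (demand) and Qs = 5P - 664 (supply).
New equilibrium: 1062 - 5P = 5P - 664 ⇒ 1726 = 10P ⇒ P = 172.6, Q = 199.
ΔQ = 199 − 361 = -162.00.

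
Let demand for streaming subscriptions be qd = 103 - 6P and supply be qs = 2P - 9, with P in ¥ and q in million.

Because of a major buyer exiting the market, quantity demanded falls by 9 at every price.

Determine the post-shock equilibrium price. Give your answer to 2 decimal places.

Original equilibrium: 103 - 6P = 2P - 9 gives 112 = 8P, so P = 14 and q = 19.
With the change applied: demand qd = 94 - 6P, supply qs = 2P - 9.
New equilibrium: 94 - 6P = 2P - 9 ⇒ 103 = 8P ⇒ P = 12.875, q = 16.75.

12.88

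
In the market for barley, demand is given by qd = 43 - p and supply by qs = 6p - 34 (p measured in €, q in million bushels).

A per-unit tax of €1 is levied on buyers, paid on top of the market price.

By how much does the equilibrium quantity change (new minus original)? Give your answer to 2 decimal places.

Original equilibrium: 43 - p = 6p - 34 gives 77 = 7p, so p = 11 and q = 32.
Since buyers pay the price plus the tax, the effective demand curve becomes qd = 42 - p.
Equate the new curves: 42 - p = 6p - 34, giving 76 = 7p, p = 76/7 ≈ 10.8571, q = 218/7 ≈ 31.1429.
Δq = 31.1429 − 32 = -0.86.

-0.86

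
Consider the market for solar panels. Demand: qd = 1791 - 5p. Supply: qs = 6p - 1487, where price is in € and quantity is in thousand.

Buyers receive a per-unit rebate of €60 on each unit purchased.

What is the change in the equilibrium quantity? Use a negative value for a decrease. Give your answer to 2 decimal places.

+163.64

Original equilibrium: 1791 - 5p = 6p - 1487 gives 3278 = 11p, so p = 298 and q = 301.
Since buyers' out-of-pocket price is the market price minus the rebate, the effective demand curve becomes qd = 2091 - 5p.
Setting them equal: 2091 - 5p = 6p - 1487 → 3578 = 11p, so p = 3578/11 ≈ 325.2727 and q = 5111/11 ≈ 464.6364.
Δq = 464.6364 − 301 = +163.64.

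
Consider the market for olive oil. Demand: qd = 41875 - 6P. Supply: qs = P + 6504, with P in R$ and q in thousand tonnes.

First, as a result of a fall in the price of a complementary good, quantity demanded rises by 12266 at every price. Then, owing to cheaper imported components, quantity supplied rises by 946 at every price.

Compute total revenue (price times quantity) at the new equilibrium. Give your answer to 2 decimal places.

Before the shock: 41875 - 6P = P + 6504 ⇒ 35371 = 7P ⇒ P = 5053, q = 11557.
The new curves are qd = 54141 - 6P (demand) and qs = P + 7450 (supply).
Setting them equal: 54141 - 6P = P + 7450 → 46691 = 7P, so P = 46691/7 ≈ 6670.1429 and q = 98841/7 ≈ 14120.1429.
New expenditure = 6670.1429 × 14120.1429 = 94183370.02.

94183370.02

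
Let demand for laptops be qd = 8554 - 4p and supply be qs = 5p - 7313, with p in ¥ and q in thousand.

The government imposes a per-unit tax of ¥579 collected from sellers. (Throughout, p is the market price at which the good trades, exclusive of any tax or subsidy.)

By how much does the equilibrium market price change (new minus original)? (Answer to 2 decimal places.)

+321.67

Before the shock: 8554 - 4p = 5p - 7313 ⇒ 15867 = 9p ⇒ p = 1763, q = 1502.
Since sellers keep the price net of the tax, the effective supply curve becomes qs = 5p - 10208.
Equate the new curves: 8554 - 4p = 5p - 10208, giving 18762 = 9p, p = 6254/3 ≈ 2084.6667, q = 646/3 ≈ 215.3333.
Δp = 2084.6667 − 1763 = +321.67.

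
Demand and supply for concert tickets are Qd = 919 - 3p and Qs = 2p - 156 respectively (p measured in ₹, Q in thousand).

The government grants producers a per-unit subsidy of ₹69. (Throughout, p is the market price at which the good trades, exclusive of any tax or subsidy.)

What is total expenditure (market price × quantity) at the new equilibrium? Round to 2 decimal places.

66864.32

Before the shock: 919 - 3p = 2p - 156 ⇒ 1075 = 5p ⇒ p = 215, Q = 274.
Since sellers receive the price plus the subsidy, the effective supply curve becomes Qs = 2p - 18.
New equilibrium: 919 - 3p = 2p - 18 ⇒ 937 = 5p ⇒ p = 187.4, Q = 356.8.
New expenditure = 187.4 × 356.8 = 66864.32.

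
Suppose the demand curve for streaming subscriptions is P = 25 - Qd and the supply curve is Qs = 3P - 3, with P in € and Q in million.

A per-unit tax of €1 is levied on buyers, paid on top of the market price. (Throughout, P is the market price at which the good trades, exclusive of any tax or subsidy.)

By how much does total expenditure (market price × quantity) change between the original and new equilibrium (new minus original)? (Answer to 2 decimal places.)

Original equilibrium: 25 - P = 3P - 3 gives 28 = 4P, so P = 7 and Q = 18.
Since buyers pay the price plus the tax, the effective demand curve becomes Qd = 24 - P.
New equilibrium: 24 - P = 3P - 3 ⇒ 27 = 4P ⇒ P = 6.75, Q = 17.25.
Expenditure moves from 7×18 = 126 to 6.75×17.25 = 116.4375; change = -9.56.

-9.56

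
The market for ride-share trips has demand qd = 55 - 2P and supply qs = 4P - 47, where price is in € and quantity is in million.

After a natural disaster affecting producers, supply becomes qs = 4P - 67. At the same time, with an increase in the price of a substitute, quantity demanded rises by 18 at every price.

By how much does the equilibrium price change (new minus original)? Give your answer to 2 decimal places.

Before the shock: 55 - 2P = 4P - 47 ⇒ 102 = 6P ⇒ P = 17, q = 21.
The shock moves the curves to qd = 73 - 2P and qs = 4P - 67.
Clearing the new market: 73 - 2P = 4P - 67, so P = 70/3 ≈ 23.3333 and q = 79/3 ≈ 26.3333.
ΔP = 23.3333 − 17 = +6.33.

+6.33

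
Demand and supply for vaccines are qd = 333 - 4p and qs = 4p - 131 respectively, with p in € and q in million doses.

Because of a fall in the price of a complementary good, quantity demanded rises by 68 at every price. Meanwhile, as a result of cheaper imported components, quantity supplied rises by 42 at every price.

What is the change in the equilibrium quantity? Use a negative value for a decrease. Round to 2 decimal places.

+55.00

Before the shock: 333 - 4p = 4p - 131 ⇒ 464 = 8p ⇒ p = 58, q = 101.
The shock moves the curves to qd = 401 - 4p and qs = 4p - 89.
New equilibrium: 401 - 4p = 4p - 89 ⇒ 490 = 8p ⇒ p = 61.25, q = 156.
Δq = 156 − 101 = +55.00.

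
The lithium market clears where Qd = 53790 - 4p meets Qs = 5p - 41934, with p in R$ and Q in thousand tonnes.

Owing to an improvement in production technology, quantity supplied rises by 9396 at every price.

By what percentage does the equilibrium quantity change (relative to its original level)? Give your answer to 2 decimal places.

+37.13

Before the shock: 53790 - 4p = 5p - 41934 ⇒ 95724 = 9p ⇒ p = 10636, Q = 11246.
The new curves are Qd = 53790 - 4p (demand) and Qs = 5p - 32538 (supply).
Clearing the new market: 53790 - 4p = 5p - 32538, so p = 9592 and Q = 15422.
%ΔQ = (15422 − 11246) / 11246 × 100 = +37.13%.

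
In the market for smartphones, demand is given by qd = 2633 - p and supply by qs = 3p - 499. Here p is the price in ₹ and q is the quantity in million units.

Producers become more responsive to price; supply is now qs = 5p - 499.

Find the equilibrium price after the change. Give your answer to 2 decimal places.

522.00

Initially, 2633 - p = 3p - 499, so 3132 = 4p and p = 783, q = 1850.
The new curves are qd = 2633 - p (demand) and qs = 5p - 499 (supply).
Equate the new curves: 2633 - p = 5p - 499, giving 3132 = 6p, p = 522, q = 2111.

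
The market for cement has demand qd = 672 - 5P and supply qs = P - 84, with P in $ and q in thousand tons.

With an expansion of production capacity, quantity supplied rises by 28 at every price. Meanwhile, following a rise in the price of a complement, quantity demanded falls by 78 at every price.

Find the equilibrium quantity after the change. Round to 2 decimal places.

Before the shock: 672 - 5P = P - 84 ⇒ 756 = 6P ⇒ P = 126, q = 42.
The shock moves the curves to qd = 594 - 5P and qs = P - 56.
New equilibrium: 594 - 5P = P - 56 ⇒ 650 = 6P ⇒ P = 325/3 ≈ 108.3333, q = 157/3 ≈ 52.3333.

52.33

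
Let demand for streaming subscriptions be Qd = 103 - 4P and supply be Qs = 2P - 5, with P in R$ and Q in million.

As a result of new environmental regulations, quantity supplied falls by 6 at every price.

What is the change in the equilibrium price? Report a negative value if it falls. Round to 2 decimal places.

Before the shock: 103 - 4P = 2P - 5 ⇒ 108 = 6P ⇒ P = 18, Q = 31.
With the change applied: demand Qd = 103 - 4P, supply Qs = 2P - 11.
Clearing the new market: 103 - 4P = 2P - 11, so P = 19 and Q = 27.
ΔP = 19 − 18 = +1.00.

+1.00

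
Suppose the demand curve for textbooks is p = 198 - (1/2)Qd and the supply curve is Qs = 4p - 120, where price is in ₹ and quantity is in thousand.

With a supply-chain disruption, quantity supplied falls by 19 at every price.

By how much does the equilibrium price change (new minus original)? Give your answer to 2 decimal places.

Initially, 396 - 2p = 4p - 120, so 516 = 6p and p = 86, Q = 224.
The new curves are Qd = 396 - 2p (demand) and Qs = 4p - 139 (supply).
New equilibrium: 396 - 2p = 4p - 139 ⇒ 535 = 6p ⇒ p = 535/6 ≈ 89.1667, Q = 653/3 ≈ 217.6667.
Δp = 89.1667 − 86 = +3.17.

+3.17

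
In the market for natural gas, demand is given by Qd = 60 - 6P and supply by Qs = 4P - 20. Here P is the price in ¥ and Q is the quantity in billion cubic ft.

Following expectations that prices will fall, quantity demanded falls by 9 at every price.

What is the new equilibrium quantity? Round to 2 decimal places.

Initially, 60 - 6P = 4P - 20, so 80 = 10P and P = 8, Q = 12.
The shock moves the curves to Qd = 51 - 6P and Qs = 4P - 20.
Setting them equal: 51 - 6P = 4P - 20 → 71 = 10P, so P = 7.1 and Q = 8.4.

8.40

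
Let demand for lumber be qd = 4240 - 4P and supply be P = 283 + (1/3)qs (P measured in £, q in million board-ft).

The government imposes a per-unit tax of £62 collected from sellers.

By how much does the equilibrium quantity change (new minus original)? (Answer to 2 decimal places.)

Before the shock: 4240 - 4P = 3P - 849 ⇒ 5089 = 7P ⇒ P = 727, q = 1332.
Since sellers keep the price net of the tax, the effective supply curve becomes qs = 3P - 1035.
Setting them equal: 4240 - 4P = 3P - 1035 → 5275 = 7P, so P = 5275/7 ≈ 753.5714 and q = 8580/7 ≈ 1225.7143.
Δq = 1225.7143 − 1332 = -106.29.

-106.29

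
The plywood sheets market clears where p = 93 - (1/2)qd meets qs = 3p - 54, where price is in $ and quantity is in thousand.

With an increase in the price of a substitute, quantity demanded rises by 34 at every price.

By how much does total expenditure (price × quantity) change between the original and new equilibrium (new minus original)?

Solve the original market: 186 - 2p = 3p - 54, hence p = 48 and q = 90.
With the change applied: demand qd = 220 - 2p, supply qs = 3p - 54.
New equilibrium: 220 - 2p = 3p - 54 ⇒ 274 = 5p ⇒ p = 54.8, q = 110.4.
Expenditure moves from 48×90 = 4320 to 54.8×110.4 = 6049.92; change = +1729.92.

+1729.92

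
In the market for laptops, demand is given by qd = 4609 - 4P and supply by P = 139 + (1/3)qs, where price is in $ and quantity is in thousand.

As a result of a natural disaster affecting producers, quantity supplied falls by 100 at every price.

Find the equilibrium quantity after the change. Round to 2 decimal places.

1679.86

Original equilibrium: 4609 - 4P = 3P - 417 gives 5026 = 7P, so P = 718 and q = 1737.
The new curves are qd = 4609 - 4P (demand) and qs = 3P - 517 (supply).
Setting them equal: 4609 - 4P = 3P - 517 → 5126 = 7P, so P = 5126/7 ≈ 732.2857 and q = 11759/7 ≈ 1679.8571.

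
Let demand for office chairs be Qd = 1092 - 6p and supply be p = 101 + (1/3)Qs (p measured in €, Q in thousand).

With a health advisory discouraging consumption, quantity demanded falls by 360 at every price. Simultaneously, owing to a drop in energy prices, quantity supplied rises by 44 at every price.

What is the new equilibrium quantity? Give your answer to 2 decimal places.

71.33

Before the shock: 1092 - 6p = 3p - 303 ⇒ 1395 = 9p ⇒ p = 155, Q = 162.
The shock moves the curves to Qd = 732 - 6p and Qs = 3p - 259.
New equilibrium: 732 - 6p = 3p - 259 ⇒ 991 = 9p ⇒ p = 991/9 ≈ 110.1111, Q = 214/3 ≈ 71.3333.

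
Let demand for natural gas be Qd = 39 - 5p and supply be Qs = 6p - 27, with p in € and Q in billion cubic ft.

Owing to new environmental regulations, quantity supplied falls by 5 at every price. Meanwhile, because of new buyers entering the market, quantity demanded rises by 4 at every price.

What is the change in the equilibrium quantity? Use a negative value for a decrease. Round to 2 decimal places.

Before the shock: 39 - 5p = 6p - 27 ⇒ 66 = 11p ⇒ p = 6, Q = 9.
The new curves are Qd = 43 - 5p (demand) and Qs = 6p - 32 (supply).
Equate the new curves: 43 - 5p = 6p - 32, giving 75 = 11p, p = 75/11 ≈ 6.8182, Q = 98/11 ≈ 8.9091.
ΔQ = 8.9091 − 9 = -0.09.

-0.09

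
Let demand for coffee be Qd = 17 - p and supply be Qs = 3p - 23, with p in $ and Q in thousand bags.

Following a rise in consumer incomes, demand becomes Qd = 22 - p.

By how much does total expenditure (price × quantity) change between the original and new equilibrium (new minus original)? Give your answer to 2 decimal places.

+50.94

Original equilibrium: 17 - p = 3p - 23 gives 40 = 4p, so p = 10 and Q = 7.
The shock moves the curves to Qd = 22 - p and Qs = 3p - 23.
Equate the new curves: 22 - p = 3p - 23, giving 45 = 4p, p = 11.25, Q = 10.75.
Expenditure moves from 10×7 = 70 to 11.25×10.75 = 120.9375; change = +50.94.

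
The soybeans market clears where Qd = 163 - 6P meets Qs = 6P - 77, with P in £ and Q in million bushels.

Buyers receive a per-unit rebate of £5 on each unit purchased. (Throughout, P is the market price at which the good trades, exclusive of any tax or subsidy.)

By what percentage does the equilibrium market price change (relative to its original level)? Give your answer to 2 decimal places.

+12.50

Before the shock: 163 - 6P = 6P - 77 ⇒ 240 = 12P ⇒ P = 20, Q = 43.
Since buyers' out-of-pocket price is the market price minus the rebate, the effective demand curve becomes Qd = 193 - 6P.
New equilibrium: 193 - 6P = 6P - 77 ⇒ 270 = 12P ⇒ P = 22.5, Q = 58.
%ΔP = (22.5 − 20) / 20 × 100 = +12.50%.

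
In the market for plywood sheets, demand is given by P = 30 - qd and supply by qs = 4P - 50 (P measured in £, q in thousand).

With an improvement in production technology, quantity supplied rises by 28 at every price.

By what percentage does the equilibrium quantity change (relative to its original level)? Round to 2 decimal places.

Initially, 30 - P = 4P - 50, so 80 = 5P and P = 16, q = 14.
With the change applied: demand qd = 30 - P, supply qs = 4P - 22.
Equate the new curves: 30 - P = 4P - 22, giving 52 = 5P, P = 10.4, q = 19.6.
%Δq = (19.6 − 14) / 14 × 100 = +40.00%.

+40.00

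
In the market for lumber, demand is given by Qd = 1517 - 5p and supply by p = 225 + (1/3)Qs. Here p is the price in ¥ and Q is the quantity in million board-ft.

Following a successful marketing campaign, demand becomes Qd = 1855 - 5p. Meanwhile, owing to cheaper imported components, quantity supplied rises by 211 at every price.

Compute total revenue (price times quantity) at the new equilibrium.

Initially, 1517 - 5p = 3p - 675, so 2192 = 8p and p = 274, Q = 147.
With the change applied: demand Qd = 1855 - 5p, supply Qs = 3p - 464.
New equilibrium: 1855 - 5p = 3p - 464 ⇒ 2319 = 8p ⇒ p = 289.875, Q = 405.625.
New expenditure = 289.875 × 405.625 = 117580.546875.

117580.546875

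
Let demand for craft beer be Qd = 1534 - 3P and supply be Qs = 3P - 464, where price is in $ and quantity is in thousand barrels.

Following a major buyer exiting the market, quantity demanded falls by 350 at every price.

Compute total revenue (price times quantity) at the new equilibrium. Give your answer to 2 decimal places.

98880.00

Solve the original market: 1534 - 3P = 3P - 464, hence P = 333 and Q = 535.
The shock moves the curves to Qd = 1184 - 3P and Qs = 3P - 464.
Clearing the new market: 1184 - 3P = 3P - 464, so P = 824/3 ≈ 274.6667 and Q = 360.
New expenditure = 274.6667 × 360 = 98880.00.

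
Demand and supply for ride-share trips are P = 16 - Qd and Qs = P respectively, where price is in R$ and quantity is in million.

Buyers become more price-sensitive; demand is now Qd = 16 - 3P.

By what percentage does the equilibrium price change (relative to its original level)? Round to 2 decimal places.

Initially, 16 - P = P, so 16 = 2P and P = 8, Q = 8.
The new curves are Qd = 16 - 3P (demand) and Qs = P (supply).
New equilibrium: 16 - 3P = P ⇒ 16 = 4P ⇒ P = 4, Q = 4.
%ΔP = (4 − 8) / 8 × 100 = -50.00%.

-50.00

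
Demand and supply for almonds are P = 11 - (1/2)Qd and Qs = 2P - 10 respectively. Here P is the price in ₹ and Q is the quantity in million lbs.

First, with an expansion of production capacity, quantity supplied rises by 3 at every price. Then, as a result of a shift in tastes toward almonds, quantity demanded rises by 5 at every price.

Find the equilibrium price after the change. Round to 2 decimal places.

8.50

Initially, 22 - 2P = 2P - 10, so 32 = 4P and P = 8, Q = 6.
With the change applied: demand Qd = 27 - 2P, supply Qs = 2P - 7.
Equate the new curves: 27 - 2P = 2P - 7, giving 34 = 4P, P = 8.5, Q = 10.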